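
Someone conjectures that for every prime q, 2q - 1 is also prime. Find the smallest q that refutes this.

Check each prime q in order until 2q - 1 is not prime.
q = 2: 2q - 1 = 3, prime.
q = 3: 2q - 1 = 5, prime.
q = 5: 2q - 1 = 9 = 3 × 3, not prime.

q = 5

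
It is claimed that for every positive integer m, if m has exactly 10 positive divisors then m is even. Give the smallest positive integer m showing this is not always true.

A counterexample is any positive integer m such that m has exactly 10 positive divisors but m is odd; we check each in order.
For m = 48, 80, 112, 162, 176, 208, 272, 304, 368 the conclusion holds.
m = 405: divisors of 405: 10 divisors; 405 is odd.
Hence m = 405 is a counterexample.

m = 405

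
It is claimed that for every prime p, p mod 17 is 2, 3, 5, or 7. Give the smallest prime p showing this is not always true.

p = 11

Check each prime p in order until the claim fails.
The first 4 eligible values, up to p = 7, all satisfy the conclusion.
p = 11: 11 mod 17 = 11 — not in {2, 3, 5, 7}.
Hence p = 11 is a counterexample.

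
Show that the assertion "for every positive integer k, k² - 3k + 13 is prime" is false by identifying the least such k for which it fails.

k = 12

We need the least positive integer k for which k² - 3k + 13 is not prime.
For k = 1, 2, 3, 4, …, 9, 10, 11 the conclusion holds.
k = 12: k² - 3k + 13 = 121 = 11 × 11, composite.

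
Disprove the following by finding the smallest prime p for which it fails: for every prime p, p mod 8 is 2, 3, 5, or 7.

Check each prime p in order until the claim fails.
For p = 2, 3, 5, 7, 11, 13 the conclusion holds.
p = 17: 17 mod 8 = 1 — not in {2, 3, 5, 7}.

p = 17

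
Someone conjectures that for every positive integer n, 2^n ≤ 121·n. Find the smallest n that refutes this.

n = 11

A counterexample is any positive integer n such that 2^n > 121·n; we check each in order.
The first 10 eligible values, up to n = 10, all satisfy the conclusion.
n = 11: 2^n = 2048 and 121·n = 1331, so 2048 > 1331.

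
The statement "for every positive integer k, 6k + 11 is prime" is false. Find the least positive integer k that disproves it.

k = 4

For k = 1, 2, 3 the conclusion holds.
k = 4: 6k + 11 = 35 = 5 × 7, composite.
Thus k = 4 disproves the claim, and no smaller k works.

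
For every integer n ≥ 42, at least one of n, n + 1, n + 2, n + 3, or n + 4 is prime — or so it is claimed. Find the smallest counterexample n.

n = 42: 43 is prime.
n = 43: 43 is prime.
n = 44: 47 is prime.
n = 45: 47 is prime.
n = 46: 47 is prime.
n = 47: 47 is prime.
n = 48: 48 = 2 × 24; 49 = 7 × 7; 50 = 2 × 25; 51 = 3 × 17; 52 = 2 × 26 — all composite.

n = 48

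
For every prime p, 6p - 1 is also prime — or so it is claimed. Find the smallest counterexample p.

We need the least prime p for which 6p - 1 is not prime.
For p = 2, 3, 5, 7 the conclusion holds.
p = 11: 6p - 1 = 65 = 5 × 13, not prime.

p = 11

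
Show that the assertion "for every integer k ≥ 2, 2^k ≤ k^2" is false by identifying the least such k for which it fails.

For k = 2, 3, 4 the conclusion holds.
k = 5: 2^k = 32 and k^2 = 25, so 32 > 25.
So k = 5 is the smallest counterexample.

k = 5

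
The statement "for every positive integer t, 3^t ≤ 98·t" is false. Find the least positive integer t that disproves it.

We need the least positive integer t for which 3^t > 98·t.
The first 5 eligible values, up to t = 5, all satisfy the conclusion.
t = 6: 3^t = 729 and 98·t = 588, so 729 > 588.

t = 6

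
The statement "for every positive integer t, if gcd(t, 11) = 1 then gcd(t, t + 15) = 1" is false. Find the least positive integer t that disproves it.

We need the least positive integer t for which gcd(t, 11) = 1 but gcd(t, t + 15) > 1.
t = 1: gcd(1, 16) = 1.
t = 2: gcd(2, 17) = 1.
t = 3: gcd(3, 18) = 3.

t = 3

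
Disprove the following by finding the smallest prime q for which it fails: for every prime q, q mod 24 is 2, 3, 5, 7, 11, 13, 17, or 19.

Check each prime q in order until the claim fails.
q = 2: 2 mod 24 = 2.
q = 3: 3 mod 24 = 3.
q = 5: 5 mod 24 = 5.
q = 7: 7 mod 24 = 7.
q = 11: 11 mod 24 = 11.
q = 13: 13 mod 24 = 13.
q = 17: 17 mod 24 = 17.
q = 19: 19 mod 24 = 19.
q = 23: 23 mod 24 = 23 — not in {2, 3, 5, 7, 11, 13, 17, 19}.

q = 23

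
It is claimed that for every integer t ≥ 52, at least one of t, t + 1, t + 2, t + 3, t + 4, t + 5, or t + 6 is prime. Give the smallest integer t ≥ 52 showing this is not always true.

For t = 52, 53, 54, 55, …, 87, 88, 89 the conclusion holds.
t = 90: 90 = 2 × 45; 91 = 7 × 13; 92 = 2 × 46; 93 = 3 × 31; 94 = 2 × 47; 95 = 5 × 19; 96 = 2 × 48 — all composite.
So t = 90 is the smallest counterexample.

t = 90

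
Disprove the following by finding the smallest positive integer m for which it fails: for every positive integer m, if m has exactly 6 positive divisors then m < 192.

m = 207

For m = 12, 18, 20, 28, …, 172, 175, 188 the conclusion holds.
m = 207: τ(207) = 6; 207 ≥ 192.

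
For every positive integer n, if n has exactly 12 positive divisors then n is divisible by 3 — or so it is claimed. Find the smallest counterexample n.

n = 140

n = 60: τ(60) = 12; 60 mod 3 = 0.
n = 72: τ(72) = 12; 72 mod 3 = 0.
n = 84: τ(84) = 12; 84 mod 3 = 0.
n = 90: τ(90) = 12; 90 mod 3 = 0.
n = 96: τ(96) = 12; 96 mod 3 = 0.
n = 108: τ(108) = 12; 108 mod 3 = 0.
n = 126: τ(126) = 12; 126 mod 3 = 0.
n = 132: τ(132) = 12; 132 mod 3 = 0.
n = 140: τ(140) = 12; 140 mod 3 = 2.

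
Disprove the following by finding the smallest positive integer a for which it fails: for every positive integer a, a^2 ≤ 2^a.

a = 3

For a = 1, 2 the conclusion holds.
a = 3: a^2 = 9 and 2^a = 8, so 9 > 8.
So a = 3 is the smallest counterexample.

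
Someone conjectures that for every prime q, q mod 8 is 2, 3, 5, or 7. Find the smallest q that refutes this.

A counterexample is any prime q such that the claim fails; we check each in order.
For q = 2, 3, 5, 7, 11, 13 the conclusion holds.
q = 17: 17 mod 8 = 1 — not in {2, 3, 5, 7}.

q = 17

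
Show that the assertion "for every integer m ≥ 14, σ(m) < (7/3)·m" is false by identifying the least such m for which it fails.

For m = 14, 15, 16, 17, 18, 19, 20, 21, 22, 23 the conclusion holds.
m = 24: σ(24) = 60; 60 ≥ 56.

m = 24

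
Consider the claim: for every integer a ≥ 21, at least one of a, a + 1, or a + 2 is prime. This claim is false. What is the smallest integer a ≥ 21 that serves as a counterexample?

a = 24

For a = 21, 22, 23 the conclusion holds.
a = 24: 24 = 2 × 12; 25 = 5 × 5; 26 = 2 × 13 — all composite.
Hence a = 24 is a counterexample.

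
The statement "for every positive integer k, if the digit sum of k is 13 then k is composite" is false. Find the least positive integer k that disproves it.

k = 49: digit sum 13; 49 is composite.
k = 58: digit sum 13; 58 is composite.
k = 67: digit sum 13; 67 is prime, not composite.
Thus k = 67 disproves the claim, and no smaller k works.

k = 67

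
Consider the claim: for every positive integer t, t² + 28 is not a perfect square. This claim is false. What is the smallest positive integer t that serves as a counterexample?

The first 5 eligible values, up to t = 5, all satisfy the conclusion.
t = 6: 6² + 28 = 64 = 8², a perfect square.

t = 6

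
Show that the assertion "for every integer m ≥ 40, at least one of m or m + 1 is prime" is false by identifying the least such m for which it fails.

The first 4 eligible values, up to m = 43, all satisfy the conclusion.
m = 44: 44 = 2 × 22; 45 = 3 × 15 — both composite.

m = 44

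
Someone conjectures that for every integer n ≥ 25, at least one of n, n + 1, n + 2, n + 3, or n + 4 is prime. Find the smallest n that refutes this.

n = 32

We need the least integer n ≥ 25 for which n, n + 1, n + 2, n + 3, n + 4 are all composite.
For n = 25, 26, 27, 28, 29, 30, 31 the conclusion holds.
n = 32: 32 = 2 × 16; 33 = 3 × 11; 34 = 2 × 17; 35 = 5 × 7; 36 = 2 × 18 — all composite.
Hence n = 32 is a counterexample.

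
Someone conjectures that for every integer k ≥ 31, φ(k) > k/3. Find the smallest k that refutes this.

Check each integer k ≥ 31 in order until the claim fails.
For k = 31, 32, 33, 34, 35 the conclusion holds.
k = 36: φ(36) = 12 and 36/3 = 12, so φ(36) ≤ 36/3.
Hence k = 36 is a counterexample.

k = 36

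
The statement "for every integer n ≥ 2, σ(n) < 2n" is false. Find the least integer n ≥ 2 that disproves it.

n = 2: σ(2) = 3; 3 < 4.
n = 3: σ(3) = 4; 4 < 6.
n = 4: σ(4) = 7; 7 < 8.
n = 5: σ(5) = 6; 6 < 10.
n = 6: σ(6) = 12; 12 ≥ 12.

n = 6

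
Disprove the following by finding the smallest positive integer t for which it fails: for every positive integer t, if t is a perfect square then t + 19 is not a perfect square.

t = 81

A counterexample is any positive integer t such that t is a perfect square but t + 19 is a perfect square; we check each in order.
t = 1: 1 + 19 = 20, not a perfect square.
t = 4: 4 + 19 = 23, not a perfect square.
t = 9: 9 + 19 = 28, not a perfect square.
t = 16: 16 + 19 = 35, not a perfect square.
t = 25: 25 + 19 = 44, not a perfect square.
t = 36: 36 + 19 = 55, not a perfect square.
t = 49: 49 + 19 = 68, not a perfect square.
t = 64: 64 + 19 = 83, not a perfect square.
t = 81: 81 = 9² and 81 + 19 = 100 = 10².
Hence t = 81 is a counterexample.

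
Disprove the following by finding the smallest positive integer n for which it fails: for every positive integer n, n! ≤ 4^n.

For n = 1, 2, 3, 4, 5, 6, 7, 8 the conclusion holds.
n = 9: n! = 362880 and 4^n = 262144, so 362880 > 262144.

n = 9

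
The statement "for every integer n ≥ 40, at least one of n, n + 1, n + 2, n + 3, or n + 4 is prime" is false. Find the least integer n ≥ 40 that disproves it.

We need the least integer n ≥ 40 for which n, n + 1, n + 2, n + 3, n + 4 are all composite.
For n = 40, 41, 42, 43, 44, 45, 46, 47 the conclusion holds.
n = 48: 48 = 2 × 24; 49 = 7 × 7; 50 = 2 × 25; 51 = 3 × 17; 52 = 2 × 26 — all composite.
Hence n = 48 is a counterexample.

n = 48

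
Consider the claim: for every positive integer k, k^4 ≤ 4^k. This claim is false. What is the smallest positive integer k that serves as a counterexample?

k = 3

Check each positive integer k in order until k^4 > 4^k.
For k = 1, 2 the conclusion holds.
k = 3: k^4 = 81 and 4^k = 64, so 81 > 64.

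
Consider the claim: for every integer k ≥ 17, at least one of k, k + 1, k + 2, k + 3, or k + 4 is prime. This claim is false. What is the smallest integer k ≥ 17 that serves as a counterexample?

Check each integer k ≥ 17 in order until k, k + 1, k + 2, k + 3, k + 4 are all composite.
The first 7 eligible values, up to k = 23, all satisfy the conclusion.
k = 24: 24 = 2 × 12; 25 = 5 × 5; 26 = 2 × 13; 27 = 3 × 9; 28 = 2 × 14 — all composite.
So k = 24 is the smallest counterexample.

k = 24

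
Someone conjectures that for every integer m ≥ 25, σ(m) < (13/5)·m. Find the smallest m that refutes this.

We need the least integer m ≥ 25 for which the claim fails.
For m = 25, 26, 27, 28, …, 57, 58, 59 the conclusion holds.
m = 60: σ(60) = 168; 168 ≥ 156.
Thus m = 60 disproves the claim, and no smaller m works.

m = 60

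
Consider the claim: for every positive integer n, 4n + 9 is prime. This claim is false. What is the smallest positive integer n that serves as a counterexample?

We need the least positive integer n for which 4n + 9 is not prime.
For n = 1, 2 the conclusion holds.
n = 3: 4n + 9 = 21 = 3 × 7, composite.
Thus n = 3 disproves the claim, and no smaller n works.

n = 3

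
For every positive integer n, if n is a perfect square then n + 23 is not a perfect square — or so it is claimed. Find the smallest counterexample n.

n = 121

The first 10 eligible values, up to n = 100, all satisfy the conclusion.
n = 121: 121 = 11² and 121 + 23 = 144 = 12².
So n = 121 is the smallest counterexample.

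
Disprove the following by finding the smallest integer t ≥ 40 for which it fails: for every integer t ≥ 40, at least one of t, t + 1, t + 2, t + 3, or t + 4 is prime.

t = 48

A counterexample is any integer t ≥ 40 such that t, t + 1, t + 2, t + 3, t + 4 are all composite; we check each in order.
For t = 40, 41, 42, 43, 44, 45, 46, 47 the conclusion holds.
t = 48: 48 = 2 × 24; 49 = 7 × 7; 50 = 2 × 25; 51 = 3 × 17; 52 = 2 × 26 — all composite.
So t = 48 is the smallest counterexample.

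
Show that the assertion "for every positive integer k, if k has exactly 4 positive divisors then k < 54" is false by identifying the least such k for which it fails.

k = 55

A counterexample is any positive integer k such that k has exactly 4 positive divisors but the claim fails; we check each in order.
For k = 6, 8, 10, 14, …, 39, 46, 51 the conclusion holds.
k = 55: τ(55) = 4; 55 ≥ 54.
So k = 55 is the smallest counterexample.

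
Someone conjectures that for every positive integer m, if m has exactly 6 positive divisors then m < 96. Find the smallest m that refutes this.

We need the least positive integer m for which m has exactly 6 positive divisors but the claim fails.
The first 14 eligible values, up to m = 92, all satisfy the conclusion.
m = 98: τ(98) = 6; 98 ≥ 96.

m = 98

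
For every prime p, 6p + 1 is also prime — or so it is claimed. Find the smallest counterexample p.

Check each prime p in order until 6p + 1 is not prime.
p = 2: 6p + 1 = 13, prime.
p = 3: 6p + 1 = 19, prime.
p = 5: 6p + 1 = 31, prime.
p = 7: 6p + 1 = 43, prime.
p = 11: 6p + 1 = 67, prime.
p = 13: 6p + 1 = 79, prime.
p = 17: 6p + 1 = 103, prime.
p = 19: 6p + 1 = 115 = 5 × 23, not prime.
Thus p = 19 disproves the claim, and no smaller p works.

p = 19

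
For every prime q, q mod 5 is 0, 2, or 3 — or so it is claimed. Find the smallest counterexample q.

We need the least prime q for which the claim fails.
For q = 2, 3, 5, 7 the conclusion holds.
q = 11: 11 mod 5 = 1 — not in {0, 2, 3}.

q = 11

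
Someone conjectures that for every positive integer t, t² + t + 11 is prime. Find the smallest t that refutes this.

t = 10

For t = 1, 2, 3, 4, 5, 6, 7, 8, 9 the conclusion holds.
t = 10: t² + t + 11 = 121 = 11 × 11, composite.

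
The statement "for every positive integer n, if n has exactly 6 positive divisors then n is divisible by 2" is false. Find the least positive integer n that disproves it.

n = 45

n = 12: τ(12) = 6; 12 mod 2 = 0.
n = 18: τ(18) = 6; 18 mod 2 = 0.
n = 20: τ(20) = 6; 20 mod 2 = 0.
n = 28: τ(28) = 6; 28 mod 2 = 0.
n = 32: τ(32) = 6; 32 mod 2 = 0.
n = 44: τ(44) = 6; 44 mod 2 = 0.
n = 45: τ(45) = 6; 45 mod 2 = 1.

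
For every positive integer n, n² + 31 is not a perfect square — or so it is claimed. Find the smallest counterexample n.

n = 15

For n = 1, 2, 3, 4, …, 12, 13, 14 the conclusion holds.
n = 15: 15² + 31 = 256 = 16², a perfect square.
Hence n = 15 is a counterexample.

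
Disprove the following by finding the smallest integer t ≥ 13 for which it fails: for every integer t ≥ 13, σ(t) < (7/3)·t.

For t = 13, 14, 15, 16, …, 21, 22, 23 the conclusion holds.
t = 24: σ(24) = 60; 60 ≥ 56.
Hence t = 24 is a counterexample.

t = 24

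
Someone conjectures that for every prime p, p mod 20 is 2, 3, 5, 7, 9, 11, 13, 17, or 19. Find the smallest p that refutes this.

Check each prime p in order until the claim fails.
The first 12 eligible values, up to p = 37, all satisfy the conclusion.
p = 41: 41 mod 20 = 1 — not in {2, 3, 5, 7, 9, 11, 13, 17, 19}.

p = 41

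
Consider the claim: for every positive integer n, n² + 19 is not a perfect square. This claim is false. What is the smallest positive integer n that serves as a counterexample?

n = 1: 1² + 19 = 20, not a perfect square.
n = 2: 2² + 19 = 23, not a perfect square.
n = 3: 3² + 19 = 28, not a perfect square.
n = 4: 4² + 19 = 35, not a perfect square.
n = 5: 5² + 19 = 44, not a perfect square.
n = 6: 6² + 19 = 55, not a perfect square.
n = 7: 7² + 19 = 68, not a perfect square.
n = 8: 8² + 19 = 83, not a perfect square.
n = 9: 9² + 19 = 100 = 10², a perfect square.
Hence n = 9 is a counterexample.

n = 9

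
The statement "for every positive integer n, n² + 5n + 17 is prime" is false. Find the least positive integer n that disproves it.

n = 8

The first 7 eligible values, up to n = 7, all satisfy the conclusion.
n = 8: n² + 5n + 17 = 121 = 11 × 11, composite.
So n = 8 is the smallest counterexample.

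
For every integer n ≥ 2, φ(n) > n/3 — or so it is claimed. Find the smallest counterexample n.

Check each integer n ≥ 2 in order until the claim fails.
For n = 2, 3, 4, 5 the conclusion holds.
n = 6: φ(6) = 2 and 6/3 = 2, so φ(6) ≤ 6/3.

n = 6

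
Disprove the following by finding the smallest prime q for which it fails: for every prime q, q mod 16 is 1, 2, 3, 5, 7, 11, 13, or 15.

q = 41

The first 12 eligible values, up to q = 37, all satisfy the conclusion.
q = 41: 41 mod 16 = 9 — not in {1, 2, 3, 5, 7, 11, 13, 15}.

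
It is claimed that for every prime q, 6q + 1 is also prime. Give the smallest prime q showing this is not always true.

We need the least prime q for which 6q + 1 is not prime.
q = 2: 6q + 1 = 13, prime.
q = 3: 6q + 1 = 19, prime.
q = 5: 6q + 1 = 31, prime.
q = 7: 6q + 1 = 43, prime.
q = 11: 6q + 1 = 67, prime.
q = 13: 6q + 1 = 79, prime.
q = 17: 6q + 1 = 103, prime.
q = 19: 6q + 1 = 115 = 5 × 23, not prime.
So q = 19 is the smallest counterexample.

q = 19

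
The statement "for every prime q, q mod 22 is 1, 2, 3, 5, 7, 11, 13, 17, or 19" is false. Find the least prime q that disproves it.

q = 31

The first 10 eligible values, up to q = 29, all satisfy the conclusion.
q = 31: 31 mod 22 = 9 — not in {1, 2, 3, 5, 7, 11, 13, 17, 19}.
Hence q = 31 is a counterexample.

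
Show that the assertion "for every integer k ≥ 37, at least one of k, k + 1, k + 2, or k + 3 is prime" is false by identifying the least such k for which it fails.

We need the least integer k ≥ 37 for which k, k + 1, k + 2, k + 3 are all composite.
The first 11 eligible values, up to k = 47, all satisfy the conclusion.
k = 48: 48 = 2 × 24; 49 = 7 × 7; 50 = 2 × 25; 51 = 3 × 17 — all composite.
So k = 48 is the smallest counterexample.

k = 48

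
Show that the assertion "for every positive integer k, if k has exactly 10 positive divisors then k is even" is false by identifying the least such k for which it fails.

k = 405

We need the least positive integer k for which k has exactly 10 positive divisors but k is odd.
For k = 48, 80, 112, 162, 176, 208, 272, 304, 368 the conclusion holds.
k = 405: divisors of 405: 10 divisors; 405 is odd.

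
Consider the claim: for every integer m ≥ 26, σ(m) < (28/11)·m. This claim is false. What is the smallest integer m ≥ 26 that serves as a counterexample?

m = 48

Check each integer m ≥ 26 in order until the claim fails.
The first 22 eligible values, up to m = 47, all satisfy the conclusion.
m = 48: σ(48) = 124; 124 ≥ 1344/11.
So m = 48 is the smallest counterexample.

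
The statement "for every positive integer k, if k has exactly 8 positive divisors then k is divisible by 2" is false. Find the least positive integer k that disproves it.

k = 105

We need the least positive integer k for which k has exactly 8 positive divisors but k is not divisible by 2.
The first 12 eligible values, up to k = 104, all satisfy the conclusion.
k = 105: τ(105) = 8; 105 mod 2 = 1.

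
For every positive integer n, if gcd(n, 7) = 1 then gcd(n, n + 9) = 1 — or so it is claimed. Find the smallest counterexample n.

We need the least positive integer n for which gcd(n, 7) = 1 but gcd(n, n + 9) > 1.
For n = 1, 2 the conclusion holds.
n = 3: gcd(3, 12) = 3.

n = 3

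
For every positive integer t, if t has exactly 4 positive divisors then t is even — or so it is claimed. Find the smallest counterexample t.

Check each positive integer t in order until t has exactly 4 positive divisors but t is odd.
For t = 6, 8, 10, 14 the conclusion holds.
t = 15: divisors of 15: 1, 3, 5, 15; 15 is odd.

t = 15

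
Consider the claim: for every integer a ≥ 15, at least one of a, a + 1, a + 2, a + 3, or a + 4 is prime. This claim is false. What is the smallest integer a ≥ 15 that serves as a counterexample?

a = 24

Check each integer a ≥ 15 in order until a, a + 1, a + 2, a + 3, a + 4 are all composite.
For a = 15, 16, 17, 18, 19, 20, 21, 22, 23 the conclusion holds.
a = 24: 24 = 2 × 12; 25 = 5 × 5; 26 = 2 × 13; 27 = 3 × 9; 28 = 2 × 14 — all composite.
So a = 24 is the smallest counterexample.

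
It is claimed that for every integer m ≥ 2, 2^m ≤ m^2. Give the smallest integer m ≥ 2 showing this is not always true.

m = 5

For m = 2, 3, 4 the conclusion holds.
m = 5: 2^m = 32 and m^2 = 25, so 32 > 25.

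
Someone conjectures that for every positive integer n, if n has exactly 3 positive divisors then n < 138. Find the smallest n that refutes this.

A counterexample is any positive integer n such that n has exactly 3 positive divisors but the claim fails; we check each in order.
n = 4: τ(4) = 3; 4 < 138.
n = 9: τ(9) = 3; 9 < 138.
n = 25: τ(25) = 3; 25 < 138.
n = 49: τ(49) = 3; 49 < 138.
n = 121: τ(121) = 3; 121 < 138.
n = 169: τ(169) = 3; 169 ≥ 138.
Hence n = 169 is a counterexample.

n = 169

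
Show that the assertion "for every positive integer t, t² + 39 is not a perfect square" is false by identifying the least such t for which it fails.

t = 5

t = 1: 1² + 39 = 40, not a perfect square.
t = 2: 2² + 39 = 43, not a perfect square.
t = 3: 3² + 39 = 48, not a perfect square.
t = 4: 4² + 39 = 55, not a perfect square.
t = 5: 5² + 39 = 64 = 8², a perfect square.
So t = 5 is the smallest counterexample.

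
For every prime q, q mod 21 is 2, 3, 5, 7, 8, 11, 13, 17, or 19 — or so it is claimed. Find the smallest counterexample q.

q = 31

We need the least prime q for which the claim fails.
The first 10 eligible values, up to q = 29, all satisfy the conclusion.
q = 31: 31 mod 21 = 10 — not in {2, 3, 5, 7, 8, 11, 13, 17, 19}.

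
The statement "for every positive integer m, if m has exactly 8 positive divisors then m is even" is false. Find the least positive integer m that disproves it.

m = 105

For m = 24, 30, 40, 42, …, 88, 102, 104 the conclusion holds.
m = 105: divisors of 105: 1, 3, 5, 7, 15, 21, 35, 105; 105 is odd.
Hence m = 105 is a counterexample.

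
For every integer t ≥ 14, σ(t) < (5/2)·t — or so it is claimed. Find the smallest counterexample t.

t = 24

A counterexample is any integer t ≥ 14 such that the claim fails; we check each in order.
For t = 14, 15, 16, 17, 18, 19, 20, 21, 22, 23 the conclusion holds.
t = 24: σ(24) = 60; 60 ≥ 60.
So t = 24 is the smallest counterexample.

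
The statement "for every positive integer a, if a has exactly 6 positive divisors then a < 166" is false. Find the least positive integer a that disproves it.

Check each positive integer a in order until a has exactly 6 positive divisors but the claim fails.
For a = 12, 18, 20, 28, …, 148, 153, 164 the conclusion holds.
a = 171: τ(171) = 6; 171 ≥ 166.
Thus a = 171 disproves the claim, and no smaller a works.

a = 171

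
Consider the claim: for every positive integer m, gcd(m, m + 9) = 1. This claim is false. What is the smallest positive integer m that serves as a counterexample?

A counterexample is any positive integer m such that gcd(m, m + 9) > 1; we check each in order.
For m = 1, 2 the conclusion holds.
m = 3: gcd(3, 12) = 3.
So m = 3 is the smallest counterexample.

m = 3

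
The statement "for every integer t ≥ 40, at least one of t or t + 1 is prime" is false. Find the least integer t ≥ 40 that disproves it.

t = 44

Check each integer t ≥ 40 in order until t, t + 1 are both composite.
The first 4 eligible values, up to t = 43, all satisfy the conclusion.
t = 44: 44 = 2 × 22; 45 = 3 × 15 — both composite.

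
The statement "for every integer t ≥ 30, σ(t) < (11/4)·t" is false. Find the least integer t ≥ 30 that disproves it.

t = 60

A counterexample is any integer t ≥ 30 such that the claim fails; we check each in order.
For t = 30, 31, 32, 33, …, 57, 58, 59 the conclusion holds.
t = 60: σ(60) = 168; 168 ≥ 165.
So t = 60 is the smallest counterexample.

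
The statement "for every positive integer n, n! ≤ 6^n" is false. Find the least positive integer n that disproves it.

n = 14

We need the least positive integer n for which n! > 6^n.
For n = 1, 2, 3, 4, …, 11, 12, 13 the conclusion holds.
n = 14: n! = 87178291200 and 6^n = 78364164096, so 87178291200 > 78364164096.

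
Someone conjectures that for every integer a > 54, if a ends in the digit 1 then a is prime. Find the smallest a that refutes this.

a = 81

We need the least integer a > 54 for which a ends in the digit 1 but a is not prime.
a = 61: 61 ends in 1 and is prime.
a = 71: 71 ends in 1 and is prime.
a = 81: 81 ends in 1; 81 = 3 × 27, composite.
Thus a = 81 disproves the claim, and no smaller a works.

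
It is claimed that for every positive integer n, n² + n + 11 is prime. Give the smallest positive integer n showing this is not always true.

For n = 1, 2, 3, 4, 5, 6, 7, 8, 9 the conclusion holds.
n = 10: n² + n + 11 = 121 = 11 × 11, composite.
So n = 10 is the smallest counterexample.

n = 10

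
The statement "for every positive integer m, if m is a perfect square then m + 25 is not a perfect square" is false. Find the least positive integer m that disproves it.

m = 144

Check each positive integer m in order until m is a perfect square but m + 25 is a perfect square.
The first 11 eligible values, up to m = 121, all satisfy the conclusion.
m = 144: 144 = 12² and 144 + 25 = 169 = 13².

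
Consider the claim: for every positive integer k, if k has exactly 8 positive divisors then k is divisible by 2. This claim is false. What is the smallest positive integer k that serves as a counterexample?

We need the least positive integer k for which k has exactly 8 positive divisors but k is not divisible by 2.
For k = 24, 30, 40, 42, …, 88, 102, 104 the conclusion holds.
k = 105: τ(105) = 8; 105 mod 2 = 1.

k = 105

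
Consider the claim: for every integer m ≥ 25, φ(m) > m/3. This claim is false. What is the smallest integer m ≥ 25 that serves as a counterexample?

m = 30

Check each integer m ≥ 25 in order until the claim fails.
m = 25: φ(25) = 20 and 25/3 = 25/3, so φ(25) > 25/3.
m = 26: φ(26) = 12 and 26/3 = 26/3, so φ(26) > 26/3.
m = 27: φ(27) = 18 and 27/3 = 9, so φ(27) > 27/3.
m = 28: φ(28) = 12 and 28/3 = 28/3, so φ(28) > 28/3.
m = 29: φ(29) = 28 and 29/3 = 29/3, so φ(29) > 29/3.
m = 30: φ(30) = 8 and 30/3 = 10, so φ(30) ≤ 30/3.
So m = 30 is the smallest counterexample.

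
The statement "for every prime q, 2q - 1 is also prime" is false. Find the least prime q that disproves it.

A counterexample is any prime q such that 2q - 1 is not prime; we check each in order.
For q = 2, 3 the conclusion holds.
q = 5: 2q - 1 = 9 = 3 × 3, not prime.
So q = 5 is the smallest counterexample.

q = 5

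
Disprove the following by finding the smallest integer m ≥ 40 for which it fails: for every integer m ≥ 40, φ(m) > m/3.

m = 42

A counterexample is any integer m ≥ 40 such that the claim fails; we check each in order.
For m = 40, 41 the conclusion holds.
m = 42: φ(42) = 12 and 42/3 = 14, so φ(42) ≤ 42/3.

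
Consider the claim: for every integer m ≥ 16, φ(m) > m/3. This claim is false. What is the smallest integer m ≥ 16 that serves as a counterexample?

Check each integer m ≥ 16 in order until the claim fails.
For m = 16, 17 the conclusion holds.
m = 18: φ(18) = 6 and 18/3 = 6, so φ(18) ≤ 18/3.
Thus m = 18 disproves the claim, and no smaller m works.

m = 18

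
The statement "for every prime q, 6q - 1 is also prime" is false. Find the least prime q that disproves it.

Check each prime q in order until 6q - 1 is not prime.
For q = 2, 3, 5, 7 the conclusion holds.
q = 11: 6q - 1 = 65 = 5 × 13, not prime.
So q = 11 is the smallest counterexample.

q = 11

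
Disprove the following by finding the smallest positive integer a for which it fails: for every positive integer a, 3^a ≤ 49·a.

a = 6

The first 5 eligible values, up to a = 5, all satisfy the conclusion.
a = 6: 3^a = 729 and 49·a = 294, so 729 > 294.
Thus a = 6 disproves the claim, and no smaller a works.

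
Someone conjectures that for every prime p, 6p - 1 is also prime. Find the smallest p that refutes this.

p = 11

We need the least prime p for which 6p - 1 is not prime.
p = 2: 6p - 1 = 11, prime.
p = 3: 6p - 1 = 17, prime.
p = 5: 6p - 1 = 29, prime.
p = 7: 6p - 1 = 41, prime.
p = 11: 6p - 1 = 65 = 5 × 13, not prime.
Thus p = 11 disproves the claim, and no smaller p works.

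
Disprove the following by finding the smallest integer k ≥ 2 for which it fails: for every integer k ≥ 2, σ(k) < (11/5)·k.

k = 12

Check each integer k ≥ 2 in order until the claim fails.
The first 10 eligible values, up to k = 11, all satisfy the conclusion.
k = 12: σ(12) = 28; 28 ≥ 132/5.
Hence k = 12 is a counterexample.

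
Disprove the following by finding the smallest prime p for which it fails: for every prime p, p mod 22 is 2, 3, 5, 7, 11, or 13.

We need the least prime p for which the claim fails.
p = 2: 2 mod 22 = 2.
p = 3: 3 mod 22 = 3.
p = 5: 5 mod 22 = 5.
p = 7: 7 mod 22 = 7.
p = 11: 11 mod 22 = 11.
p = 13: 13 mod 22 = 13.
p = 17: 17 mod 22 = 17 — not in {2, 3, 5, 7, 11, 13}.

p = 17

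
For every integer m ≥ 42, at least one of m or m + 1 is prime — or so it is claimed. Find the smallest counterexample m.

We need the least integer m ≥ 42 for which m, m + 1 are both composite.
For m = 42, 43 the conclusion holds.
m = 44: 44 = 2 × 22; 45 = 3 × 15 — both composite.

m = 44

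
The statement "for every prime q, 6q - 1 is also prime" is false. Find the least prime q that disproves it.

q = 11

Check each prime q in order until 6q - 1 is not prime.
The first 4 eligible values, up to q = 7, all satisfy the conclusion.
q = 11: 6q - 1 = 65 = 5 × 13, not prime.
Thus q = 11 disproves the claim, and no smaller q works.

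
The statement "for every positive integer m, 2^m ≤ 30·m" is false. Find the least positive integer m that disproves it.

m = 8

Check each positive integer m in order until 2^m > 30·m.
For m = 1, 2, 3, 4, 5, 6, 7 the conclusion holds.
m = 8: 2^m = 256 and 30·m = 240, so 256 > 240.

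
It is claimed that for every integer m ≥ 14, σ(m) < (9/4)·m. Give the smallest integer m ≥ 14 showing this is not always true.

We need the least integer m ≥ 14 for which the claim fails.
The first 10 eligible values, up to m = 23, all satisfy the conclusion.
m = 24: σ(24) = 60; 60 ≥ 54.

m = 24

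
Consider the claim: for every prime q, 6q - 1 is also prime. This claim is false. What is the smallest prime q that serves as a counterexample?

q = 11

A counterexample is any prime q such that 6q - 1 is not prime; we check each in order.
q = 2: 6q - 1 = 11, prime.
q = 3: 6q - 1 = 17, prime.
q = 5: 6q - 1 = 29, prime.
q = 7: 6q - 1 = 41, prime.
q = 11: 6q - 1 = 65 = 5 × 13, not prime.
So q = 11 is the smallest counterexample.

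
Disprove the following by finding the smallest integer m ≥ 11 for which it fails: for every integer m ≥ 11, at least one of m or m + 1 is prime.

We need the least integer m ≥ 11 for which m, m + 1 are both composite.
For m = 11, 12, 13 the conclusion holds.
m = 14: 14 = 2 × 7; 15 = 3 × 5 — both composite.

m = 14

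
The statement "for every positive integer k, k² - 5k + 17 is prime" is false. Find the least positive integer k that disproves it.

k = 13

For k = 1, 2, 3, 4, …, 10, 11, 12 the conclusion holds.
k = 13: k² - 5k + 17 = 121 = 11 × 11, composite.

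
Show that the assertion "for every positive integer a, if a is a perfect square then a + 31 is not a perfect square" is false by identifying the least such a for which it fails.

a = 225

A counterexample is any positive integer a such that a is a perfect square but a + 31 is a perfect square; we check each in order.
For a = 1, 4, 9, 16, …, 144, 169, 196 the conclusion holds.
a = 225: 225 = 15² and 225 + 31 = 256 = 16².
So a = 225 is the smallest counterexample.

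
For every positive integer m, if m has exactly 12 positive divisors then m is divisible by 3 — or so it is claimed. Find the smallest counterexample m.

m = 140

Check each positive integer m in order until m has exactly 12 positive divisors but m is not divisible by 3.
m = 60: τ(60) = 12; 60 mod 3 = 0.
m = 72: τ(72) = 12; 72 mod 3 = 0.
m = 84: τ(84) = 12; 84 mod 3 = 0.
m = 90: τ(90) = 12; 90 mod 3 = 0.
m = 96: τ(96) = 12; 96 mod 3 = 0.
m = 108: τ(108) = 12; 108 mod 3 = 0.
m = 126: τ(126) = 12; 126 mod 3 = 0.
m = 132: τ(132) = 12; 132 mod 3 = 0.
m = 140: τ(140) = 12; 140 mod 3 = 2.
Thus m = 140 disproves the claim, and no smaller m works.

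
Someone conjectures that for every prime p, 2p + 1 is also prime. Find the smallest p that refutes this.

A counterexample is any prime p such that 2p + 1 is not prime; we check each in order.
For p = 2, 3, 5 the conclusion holds.
p = 7: 2p + 1 = 15 = 3 × 5, not prime.

p = 7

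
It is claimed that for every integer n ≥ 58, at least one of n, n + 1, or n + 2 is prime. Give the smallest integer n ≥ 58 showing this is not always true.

n = 62

For n = 58, 59, 60, 61 the conclusion holds.
n = 62: 62 = 2 × 31; 63 = 3 × 21; 64 = 2 × 32 — all composite.
Hence n = 62 is a counterexample.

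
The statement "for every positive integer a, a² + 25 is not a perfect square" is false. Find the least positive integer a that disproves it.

a = 12

The first 11 eligible values, up to a = 11, all satisfy the conclusion.
a = 12: 12² + 25 = 169 = 13², a perfect square.
Thus a = 12 disproves the claim, and no smaller a works.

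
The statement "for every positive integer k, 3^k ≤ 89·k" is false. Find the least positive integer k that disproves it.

k = 6

For k = 1, 2, 3, 4, 5 the conclusion holds.
k = 6: 3^k = 729 and 89·k = 534, so 729 > 534.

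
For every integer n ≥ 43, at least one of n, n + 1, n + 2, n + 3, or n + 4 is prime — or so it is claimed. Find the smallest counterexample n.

n = 48

For n = 43, 44, 45, 46, 47 the conclusion holds.
n = 48: 48 = 2 × 24; 49 = 7 × 7; 50 = 2 × 25; 51 = 3 × 17; 52 = 2 × 26 — all composite.
So n = 48 is the smallest counterexample.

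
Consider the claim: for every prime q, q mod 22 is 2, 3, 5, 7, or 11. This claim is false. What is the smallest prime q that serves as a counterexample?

We need the least prime q for which the claim fails.
For q = 2, 3, 5, 7, 11 the conclusion holds.
q = 13: 13 mod 22 = 13 — not in {2, 3, 5, 7, 11}.
Thus q = 13 disproves the claim, and no smaller q works.

q = 13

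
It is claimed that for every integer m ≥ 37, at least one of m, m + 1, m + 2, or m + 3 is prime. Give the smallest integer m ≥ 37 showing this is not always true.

A counterexample is any integer m ≥ 37 such that m, m + 1, m + 2, m + 3 are all composite; we check each in order.
For m = 37, 38, 39, 40, …, 45, 46, 47 the conclusion holds.
m = 48: 48 = 2 × 24; 49 = 7 × 7; 50 = 2 × 25; 51 = 3 × 17 — all composite.

m = 48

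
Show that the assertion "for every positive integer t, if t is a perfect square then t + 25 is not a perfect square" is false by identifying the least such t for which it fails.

Check each positive integer t in order until t is a perfect square but t + 25 is a perfect square.
For t = 1, 4, 9, 16, …, 81, 100, 121 the conclusion holds.
t = 144: 144 = 12² and 144 + 25 = 169 = 13².
So t = 144 is the smallest counterexample.

t = 144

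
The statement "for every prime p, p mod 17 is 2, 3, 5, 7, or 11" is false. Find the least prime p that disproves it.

We need the least prime p for which the claim fails.
The first 5 eligible values, up to p = 11, all satisfy the conclusion.
p = 13: 13 mod 17 = 13 — not in {2, 3, 5, 7, 11}.
So p = 13 is the smallest counterexample.

p = 13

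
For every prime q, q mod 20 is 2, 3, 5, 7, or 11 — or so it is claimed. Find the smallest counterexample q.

q = 13

We need the least prime q for which the claim fails.
For q = 2, 3, 5, 7, 11 the conclusion holds.
q = 13: 13 mod 20 = 13 — not in {2, 3, 5, 7, 11}.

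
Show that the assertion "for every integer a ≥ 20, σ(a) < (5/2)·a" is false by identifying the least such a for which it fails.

For a = 20, 21, 22, 23 the conclusion holds.
a = 24: σ(24) = 60; 60 ≥ 60.

a = 24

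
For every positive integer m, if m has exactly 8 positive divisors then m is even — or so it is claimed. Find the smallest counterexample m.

m = 105

A counterexample is any positive integer m such that m has exactly 8 positive divisors but m is odd; we check each in order.
For m = 24, 30, 40, 42, …, 88, 102, 104 the conclusion holds.
m = 105: divisors of 105: 1, 3, 5, 7, 15, 21, 35, 105; 105 is odd.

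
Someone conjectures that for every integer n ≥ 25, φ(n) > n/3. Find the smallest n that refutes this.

n = 30

A counterexample is any integer n ≥ 25 such that the claim fails; we check each in order.
The first 5 eligible values, up to n = 29, all satisfy the conclusion.
n = 30: φ(30) = 8 and 30/3 = 10, so φ(30) ≤ 30/3.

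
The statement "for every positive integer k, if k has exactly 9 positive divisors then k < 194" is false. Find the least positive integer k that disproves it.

A counterexample is any positive integer k such that k has exactly 9 positive divisors but the claim fails; we check each in order.
For k = 36, 100 the conclusion holds.
k = 196: τ(196) = 9; 196 ≥ 194.

k = 196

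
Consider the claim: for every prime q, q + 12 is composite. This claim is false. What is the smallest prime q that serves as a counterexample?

q = 5

We need the least prime q for which q + 12 is prime.
q = 2: q + 12 = 14 = 2 × 7, composite.
q = 3: q + 12 = 15 = 3 × 5, composite.
q = 5: q + 12 = 17, prime — not composite.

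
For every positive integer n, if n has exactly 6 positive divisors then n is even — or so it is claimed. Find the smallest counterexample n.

n = 45

A counterexample is any positive integer n such that n has exactly 6 positive divisors but n is odd; we check each in order.
The first 6 eligible values, up to n = 44, all satisfy the conclusion.
n = 45: divisors of 45: 1, 3, 5, 9, 15, 45; 45 is odd.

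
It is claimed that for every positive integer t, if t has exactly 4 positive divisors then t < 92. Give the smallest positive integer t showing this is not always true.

Check each positive integer t in order until t has exactly 4 positive divisors but the claim fails.
For t = 6, 8, 10, 14, …, 86, 87, 91 the conclusion holds.
t = 93: τ(93) = 4; 93 ≥ 92.

t = 93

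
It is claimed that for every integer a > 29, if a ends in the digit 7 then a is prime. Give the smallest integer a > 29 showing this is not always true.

a = 57

For a = 37, 47 the conclusion holds.
a = 57: 57 ends in 7; 57 = 3 × 19, composite.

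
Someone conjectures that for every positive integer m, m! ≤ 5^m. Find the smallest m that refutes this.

Check each positive integer m in order until m! > 5^m.
For m = 1, 2, 3, 4, …, 9, 10, 11 the conclusion holds.
m = 12: m! = 479001600 and 5^m = 244140625, so 479001600 > 244140625.
So m = 12 is the smallest counterexample.

m = 12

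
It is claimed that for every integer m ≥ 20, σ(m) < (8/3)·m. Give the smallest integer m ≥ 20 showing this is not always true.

Check each integer m ≥ 20 in order until the claim fails.
The first 40 eligible values, up to m = 59, all satisfy the conclusion.
m = 60: σ(60) = 168; 168 ≥ 160.

m = 60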